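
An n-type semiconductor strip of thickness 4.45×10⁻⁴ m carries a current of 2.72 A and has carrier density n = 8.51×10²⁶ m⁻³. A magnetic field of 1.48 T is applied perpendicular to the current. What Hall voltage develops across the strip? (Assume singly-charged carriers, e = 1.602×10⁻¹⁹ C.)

V_H = IB/(n e t).
V_H = (2.72)(1.48)/((8.51×10²⁶)(1.602×10⁻¹⁹)(4.45×10⁻⁴)) ≈ 6.64×10⁻⁵ V.

V_H ≈ 6.64×10⁻⁵ V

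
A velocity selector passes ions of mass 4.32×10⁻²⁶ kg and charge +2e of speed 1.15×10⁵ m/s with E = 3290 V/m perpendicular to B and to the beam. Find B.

Balance of forces in the selector: qE = qvB ⇒ B = E/v.
B = 3290/1.15×10⁵ = 0.0286 T.

B = 0.0286 T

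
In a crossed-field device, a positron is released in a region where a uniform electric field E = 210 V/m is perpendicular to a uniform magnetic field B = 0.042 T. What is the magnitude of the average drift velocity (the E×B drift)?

v_d ≈ 5000 m/s

The E×B drift speed is v_d = E/B.
v_d = 210/0.042 = 5000 m/s.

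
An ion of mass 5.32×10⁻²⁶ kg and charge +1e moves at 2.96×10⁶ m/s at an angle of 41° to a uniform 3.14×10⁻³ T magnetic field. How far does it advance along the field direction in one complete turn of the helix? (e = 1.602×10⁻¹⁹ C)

v∥ = v cosθ = 2.96×10⁶·cos41° ≈ 2.234×10⁶ m/s.
T = 2πm/(|q|B) = 2π(5.32×10⁻²⁶)/((1.602×10⁻¹⁹)(3.14×10⁻³)) ≈ 6.645×10⁻⁴ s.
pitch = v∥ T = (2.234×10⁶)(6.645×10⁻⁴) ≈ 1480 m.

p ≈ 1480 m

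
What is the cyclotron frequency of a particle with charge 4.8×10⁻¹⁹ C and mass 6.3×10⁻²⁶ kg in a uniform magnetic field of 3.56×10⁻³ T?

f = |q|B/(2πm).
f = (4.8×10⁻¹⁹)(3.56×10⁻³)/(2π·6.3×10⁻²⁶) ≈ 4320 Hz.

f ≈ 4320 Hz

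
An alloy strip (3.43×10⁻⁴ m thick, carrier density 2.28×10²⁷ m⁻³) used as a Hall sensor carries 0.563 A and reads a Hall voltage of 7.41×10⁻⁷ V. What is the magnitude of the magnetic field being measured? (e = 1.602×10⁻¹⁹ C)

From V_H = IB/(n e t), B = V_H n e t / I.
B = (7.41×10⁻⁷)(2.28×10²⁷)(1.602×10⁻¹⁹)(3.43×10⁻⁴)/0.563 ≈ 0.165 T.

B ≈ 0.165 T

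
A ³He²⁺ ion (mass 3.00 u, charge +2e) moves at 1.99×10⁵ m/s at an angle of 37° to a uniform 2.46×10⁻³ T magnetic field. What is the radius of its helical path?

r ≈ 0.757 m

v⊥ = v sinθ = 1.99×10⁵·sin37° ≈ 1.198×10⁵ m/s.
r = m v⊥/(|q|B) = (4.983×10⁻²⁷)(1.198×10⁵)/((3.204×10⁻¹⁹)(2.46×10⁻³)) ≈ 0.757 m.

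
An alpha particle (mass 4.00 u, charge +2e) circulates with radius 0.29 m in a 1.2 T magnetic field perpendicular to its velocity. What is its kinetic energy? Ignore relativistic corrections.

KE ≈ 9.4×10⁻¹³ J

v = |q|Br/m, then KE = ½mv² = (qBr)²/(2m).
v = (3.204×10⁻¹⁹)(1.2)(0.29)/6.644×10⁻²⁷ ≈ 1.678×10⁷ m/s.
KE = ½(6.644×10⁻²⁷)(1.678×10⁷)² ≈ 9.4×10⁻¹³ J.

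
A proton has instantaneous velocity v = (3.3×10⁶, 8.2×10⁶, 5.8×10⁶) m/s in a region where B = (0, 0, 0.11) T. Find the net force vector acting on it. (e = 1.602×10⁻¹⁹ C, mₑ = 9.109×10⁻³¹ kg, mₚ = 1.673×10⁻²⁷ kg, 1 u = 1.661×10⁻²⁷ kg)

v×B = (9.02×10⁵, -3.63×10⁵, 0) N/C.
F = q v×B = (1.602×10⁻¹⁹ C)·(9.02×10⁵, -3.63×10⁵, 0) = (1.45×10⁻¹³, -5.82×10⁻¹⁴, 0) N.

F ≈ (1.45×10⁻¹³, -5.82×10⁻¹⁴, 0) N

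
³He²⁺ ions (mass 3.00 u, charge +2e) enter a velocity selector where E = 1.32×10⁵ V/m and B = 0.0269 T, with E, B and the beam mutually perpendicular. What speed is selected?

Zero net Lorentz force requires |qE| = |q v×B|, i.e. E = vB.
v = E/B = 1.32×10⁵/0.0269 = 4.91×10⁶ m/s.

v = 4.91×10⁶ m/s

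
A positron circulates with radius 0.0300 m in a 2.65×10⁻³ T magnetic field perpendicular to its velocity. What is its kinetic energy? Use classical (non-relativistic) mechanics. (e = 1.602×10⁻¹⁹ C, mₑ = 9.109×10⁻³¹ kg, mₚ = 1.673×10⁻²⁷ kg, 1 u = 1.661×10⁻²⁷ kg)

v = |q|Br/m, then KE = ½mv² = (qBr)²/(2m).
v = (1.602×10⁻¹⁹)(2.65×10⁻³)(0.0300)/9.109×10⁻³¹ ≈ 1.398×10⁷ m/s.
KE = ½(9.109×10⁻³¹)(1.398×10⁷)² ≈ 8.90×10⁻¹⁷ J.

KE ≈ 8.90×10⁻¹⁷ J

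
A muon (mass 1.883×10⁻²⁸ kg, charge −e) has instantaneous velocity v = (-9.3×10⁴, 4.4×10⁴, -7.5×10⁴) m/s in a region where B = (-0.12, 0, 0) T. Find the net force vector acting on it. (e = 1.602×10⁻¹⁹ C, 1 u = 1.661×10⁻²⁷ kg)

F ≈ (0, -1.44×10⁻¹⁵, -8.46×10⁻¹⁶) N

v×B = (0, 9000, 5280) N/C.
F = q v×B = (−1.602×10⁻¹⁹ C)·(0, 9000, 5280) = (0, -1.44×10⁻¹⁵, -8.46×10⁻¹⁶) N.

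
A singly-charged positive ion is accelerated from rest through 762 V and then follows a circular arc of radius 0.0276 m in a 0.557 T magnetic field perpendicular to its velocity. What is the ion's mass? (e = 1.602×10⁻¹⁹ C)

m ≈ 2.48×10⁻²⁶ kg

Combine |q|V = ½mv² and r = mv/(|q|B): eliminate v to get m = qB²r²/(2V).
m = (1.602×10⁻¹⁹)(0.557)²(0.0276)²/(2·762) ≈ 2.48×10⁻²⁶ kg.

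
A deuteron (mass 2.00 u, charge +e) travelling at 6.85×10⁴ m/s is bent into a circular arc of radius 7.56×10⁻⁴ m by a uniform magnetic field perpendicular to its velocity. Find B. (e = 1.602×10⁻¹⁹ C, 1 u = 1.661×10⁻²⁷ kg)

From |q|vB = mv²/r, B = mv/(|q|r).
B = (3.322×10⁻²⁷)(6.85×10⁴)/((1.602×10⁻¹⁹)(7.56×10⁻⁴)) ≈ 1.88 T.

B ≈ 1.88 T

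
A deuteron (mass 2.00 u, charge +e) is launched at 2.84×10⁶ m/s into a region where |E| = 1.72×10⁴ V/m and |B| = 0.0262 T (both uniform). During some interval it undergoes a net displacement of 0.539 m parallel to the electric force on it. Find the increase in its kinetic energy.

The magnetic force is always ⟂ v and does no work; only the electric force changes KE.
ΔKE = F_E · d = |q|E d = (1.602×10⁻¹⁹)(1.72×10⁴)(0.539) ≈ 1.49×10⁻¹⁵ J.

ΔKE ≈ 1.49×10⁻¹⁵ J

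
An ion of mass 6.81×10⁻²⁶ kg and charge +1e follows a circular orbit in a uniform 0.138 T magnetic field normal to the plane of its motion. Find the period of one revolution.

The cyclotron period depends only on m, q, B: T = 2πm/(|q|B).
T = 2π(6.81×10⁻²⁶)/((1.602×10⁻¹⁹)(0.138)) ≈ 1.94×10⁻⁵ s.

T ≈ 1.94×10⁻⁵ s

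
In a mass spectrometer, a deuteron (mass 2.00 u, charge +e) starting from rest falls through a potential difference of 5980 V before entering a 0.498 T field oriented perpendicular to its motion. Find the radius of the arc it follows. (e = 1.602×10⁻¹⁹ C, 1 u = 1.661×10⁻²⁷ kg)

r ≈ 0.0316 m

Acceleration: |q|V = ½mv² ⇒ v = √(2|q|V/m) = √(2·1.602×10⁻¹⁹·5980/3.322×10⁻²⁷) ≈ 7.594×10⁵ m/s.
In the field: r = mv/(|q|B) = (3.322×10⁻²⁷)(7.594×10⁵)/((1.602×10⁻¹⁹)(0.498)) ≈ 0.0316 m.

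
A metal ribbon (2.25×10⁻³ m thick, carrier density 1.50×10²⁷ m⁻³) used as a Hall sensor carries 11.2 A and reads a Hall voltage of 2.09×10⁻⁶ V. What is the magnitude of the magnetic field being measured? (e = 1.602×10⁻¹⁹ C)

B ≈ 0.101 T

From V_H = IB/(n e t), B = V_H n e t / I.
B = (2.09×10⁻⁶)(1.50×10²⁷)(1.602×10⁻¹⁹)(2.25×10⁻³)/11.2 ≈ 0.101 T.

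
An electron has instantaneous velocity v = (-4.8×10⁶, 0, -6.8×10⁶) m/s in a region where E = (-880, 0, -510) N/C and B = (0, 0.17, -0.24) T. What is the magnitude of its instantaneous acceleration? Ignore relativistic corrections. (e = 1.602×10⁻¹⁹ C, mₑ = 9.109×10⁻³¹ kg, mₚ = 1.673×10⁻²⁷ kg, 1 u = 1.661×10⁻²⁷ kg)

|a| ≈ 3.21×10¹⁷ m/s²

v×B = (1.16×10⁶, -1.15×10⁶, -8.16×10⁵) N/C.
E + v×B = (1.16×10⁶, -1.15×10⁶, -8.17×10⁵) N/C.
F = q(E + v×B) = (−1.602×10⁻¹⁹ C)·(1.16×10⁶, -1.15×10⁶, -8.17×10⁵) = (-1.85×10⁻¹³, 1.85×10⁻¹³, 1.31×10⁻¹³) N.
|a| = |F|/m = 2.923×10⁻¹³/9.109×10⁻³¹ ≈ 3.21×10¹⁷ m/s².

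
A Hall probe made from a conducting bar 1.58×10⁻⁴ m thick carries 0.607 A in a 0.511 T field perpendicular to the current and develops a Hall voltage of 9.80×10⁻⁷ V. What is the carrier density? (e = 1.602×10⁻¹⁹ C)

n ≈ 1.25×10²⁸ m⁻³

From V_H = IB/(n e t), n = IB/(V_H e t).
n = (0.607)(0.511)/((9.80×10⁻⁷)(1.602×10⁻¹⁹)(1.58×10⁻⁴)) ≈ 1.25×10²⁸ m⁻³.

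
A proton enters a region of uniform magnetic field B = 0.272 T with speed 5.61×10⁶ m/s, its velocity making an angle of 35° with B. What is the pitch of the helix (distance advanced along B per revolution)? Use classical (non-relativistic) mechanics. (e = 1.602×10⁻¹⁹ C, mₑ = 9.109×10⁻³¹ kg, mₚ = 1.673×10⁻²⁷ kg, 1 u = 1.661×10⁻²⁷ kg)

p ≈ 1.11 m

v∥ = v cosθ = 5.61×10⁶·cos35° ≈ 4.595×10⁶ m/s.
T = 2πm/(|q|B) = 2π(1.673×10⁻²⁷)/((1.602×10⁻¹⁹)(0.272)) ≈ 2.412×10⁻⁷ s.
pitch = v∥ T = (4.595×10⁶)(2.412×10⁻⁷) ≈ 1.11 m.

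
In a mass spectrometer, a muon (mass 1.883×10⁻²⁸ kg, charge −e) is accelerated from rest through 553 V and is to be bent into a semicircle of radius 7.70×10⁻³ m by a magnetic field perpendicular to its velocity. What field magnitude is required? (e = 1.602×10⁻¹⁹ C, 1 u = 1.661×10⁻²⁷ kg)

B ≈ 0.148 T

v = √(2|q|V/m) = √(2·1.602×10⁻¹⁹·553/1.883×10⁻²⁸) ≈ 9.700×10⁵ m/s.
B = mv/(|q|r) = (1.883×10⁻²⁸)(9.700×10⁵)/((1.602×10⁻¹⁹)(7.70×10⁻³)) ≈ 0.148 T.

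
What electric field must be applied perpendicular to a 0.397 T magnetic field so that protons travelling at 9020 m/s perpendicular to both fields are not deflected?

E = 3580 V/m

For straight-line motion qE = qvB, so E = vB.
E = 9020 × 0.397 = 3580 V/m.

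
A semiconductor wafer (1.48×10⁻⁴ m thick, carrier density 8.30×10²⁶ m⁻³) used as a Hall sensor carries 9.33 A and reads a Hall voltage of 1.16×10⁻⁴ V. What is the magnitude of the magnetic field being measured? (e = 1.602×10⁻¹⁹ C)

B ≈ 0.245 T

From V_H = IB/(n e t), B = V_H n e t / I.
B = (1.16×10⁻⁴)(8.30×10²⁶)(1.602×10⁻¹⁹)(1.48×10⁻⁴)/9.33 ≈ 0.245 T.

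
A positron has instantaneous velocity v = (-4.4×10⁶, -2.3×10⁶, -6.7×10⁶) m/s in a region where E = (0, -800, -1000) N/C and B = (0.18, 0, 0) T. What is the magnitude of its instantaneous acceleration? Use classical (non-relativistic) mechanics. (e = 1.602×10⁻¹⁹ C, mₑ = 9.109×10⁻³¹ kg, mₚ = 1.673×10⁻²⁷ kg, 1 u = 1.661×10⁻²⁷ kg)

|a| ≈ 2.24×10¹⁷ m/s²

v×B = (0, -1.21×10⁶, 4.14×10⁵) N/C.
E + v×B = (0, -1.21×10⁶, 4.13×10⁵) N/C.
F = q(E + v×B) = (1.602×10⁻¹⁹ C)·(0, -1.21×10⁶, 4.13×10⁵) = (0, -1.93×10⁻¹³, 6.62×10⁻¹⁴) N.
|a| = |F|/m = 2.043×10⁻¹³/9.109×10⁻³¹ ≈ 2.24×10¹⁷ m/s².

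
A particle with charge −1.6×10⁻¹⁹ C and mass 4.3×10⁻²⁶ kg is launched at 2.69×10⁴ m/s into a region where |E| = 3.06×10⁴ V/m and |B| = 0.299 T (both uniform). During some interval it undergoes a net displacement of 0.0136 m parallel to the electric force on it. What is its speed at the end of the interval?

v_f ≈ 6.18×10⁴ m/s

B does no work; ΔKE = |q|E d.
½mv_f² = ½mv₀² + |q|Ed = ½(4.3×10⁻²⁶)(2.69×10⁴)² + (1.6×10⁻¹⁹)(3.06×10⁴)(0.0136) ≈ 1.556×10⁻¹⁷ J + 6.659×10⁻¹⁷ J ≈ 8.214×10⁻¹⁷ J.
v_f = √(2·8.214×10⁻¹⁷/4.3×10⁻²⁶) ≈ 6.18×10⁴ m/s.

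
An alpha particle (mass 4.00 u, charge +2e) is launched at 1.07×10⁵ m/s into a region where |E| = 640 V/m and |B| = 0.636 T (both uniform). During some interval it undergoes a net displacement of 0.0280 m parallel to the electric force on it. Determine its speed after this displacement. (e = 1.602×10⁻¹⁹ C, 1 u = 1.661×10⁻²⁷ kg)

v_f ≈ 1.15×10⁵ m/s

B does no work; ΔKE = |q|E d.
½mv_f² = ½mv₀² + |q|Ed = ½(6.644×10⁻²⁷)(1.07×10⁵)² + (3.204×10⁻¹⁹)(640)(0.0280) ≈ 3.803×10⁻¹⁷ J + 5.742×10⁻¹⁸ J ≈ 4.378×10⁻¹⁷ J.
v_f = √(2·4.378×10⁻¹⁷/6.644×10⁻²⁷) ≈ 1.15×10⁵ m/s.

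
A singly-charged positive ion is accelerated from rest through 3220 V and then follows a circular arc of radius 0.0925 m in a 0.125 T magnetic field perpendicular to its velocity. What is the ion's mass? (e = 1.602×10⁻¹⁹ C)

Combine |q|V = ½mv² and r = mv/(|q|B): eliminate v to get m = qB²r²/(2V).
m = (1.602×10⁻¹⁹)(0.125)²(0.0925)²/(2·3220) ≈ 3.33×10⁻²⁷ kg.

m ≈ 3.33×10⁻²⁷ kg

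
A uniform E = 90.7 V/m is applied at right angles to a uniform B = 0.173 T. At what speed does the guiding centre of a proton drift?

In crossed fields the guiding centre drifts at v_d = |E×B|/B² = E/B, independent of charge and mass.
v_d = 90.7/0.173 = 524 m/s.

v_d ≈ 524 m/s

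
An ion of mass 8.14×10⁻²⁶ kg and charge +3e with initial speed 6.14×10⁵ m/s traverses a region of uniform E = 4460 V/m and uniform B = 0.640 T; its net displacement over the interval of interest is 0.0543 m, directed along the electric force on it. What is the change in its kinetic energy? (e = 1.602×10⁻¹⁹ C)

ΔKE ≈ 1.16×10⁻¹⁶ J

The magnetic force is always ⟂ v and does no work; only the electric force changes KE.
ΔKE = F_E · d = |q|E d = (4.806×10⁻¹⁹)(4460)(0.0543) ≈ 1.16×10⁻¹⁶ J.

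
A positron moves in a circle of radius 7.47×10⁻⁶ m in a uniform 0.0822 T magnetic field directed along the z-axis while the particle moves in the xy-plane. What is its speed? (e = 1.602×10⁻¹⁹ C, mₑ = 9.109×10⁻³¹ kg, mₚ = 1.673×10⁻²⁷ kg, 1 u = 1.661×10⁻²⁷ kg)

v ≈ 1.08×10⁵ m/s

From |q|vB = mv²/r, v = |q|Br/m.
v = (1.602×10⁻¹⁹)(0.0822)(7.47×10⁻⁶)/9.109×10⁻³¹ ≈ 1.08×10⁵ m/s.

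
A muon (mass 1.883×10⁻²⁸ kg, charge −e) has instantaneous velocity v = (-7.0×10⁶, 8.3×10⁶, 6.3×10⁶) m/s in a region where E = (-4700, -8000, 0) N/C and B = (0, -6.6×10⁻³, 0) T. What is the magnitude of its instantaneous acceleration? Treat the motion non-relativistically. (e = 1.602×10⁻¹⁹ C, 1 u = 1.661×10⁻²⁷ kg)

v×B = (4.16×10⁴, 0, 4.62×10⁴) N/C.
E + v×B = (3.69×10⁴, -8000, 4.62×10⁴) N/C.
F = q(E + v×B) = (−1.602×10⁻¹⁹ C)·(3.69×10⁴, -8000, 4.62×10⁴) = (-5.91×10⁻¹⁵, 1.28×10⁻¹⁵, -7.40×10⁻¹⁵) N.
|a| = |F|/m = 9.557×10⁻¹⁵/1.883×10⁻²⁸ ≈ 5.08×10¹³ m/s².

|a| ≈ 5.08×10¹³ m/s²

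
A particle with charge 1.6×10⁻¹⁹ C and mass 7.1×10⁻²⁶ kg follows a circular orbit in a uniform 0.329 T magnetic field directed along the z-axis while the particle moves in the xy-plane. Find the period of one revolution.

The cyclotron period depends only on m, q, B: T = 2πm/(|q|B).
T = 2π(7.1×10⁻²⁶)/((1.6×10⁻¹⁹)(0.329)) ≈ 8.47×10⁻⁶ s.

T ≈ 8.47×10⁻⁶ s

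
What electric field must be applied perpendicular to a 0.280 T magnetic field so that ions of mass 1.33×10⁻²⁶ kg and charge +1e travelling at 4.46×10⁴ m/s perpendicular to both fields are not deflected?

For straight-line motion qE = qvB, so E = vB.
E = 4.46×10⁴ × 0.280 = 1.25×10⁴ V/m.

E = 1.25×10⁴ V/m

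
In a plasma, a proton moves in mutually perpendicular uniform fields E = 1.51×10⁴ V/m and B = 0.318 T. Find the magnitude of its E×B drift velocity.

The steady drift has the magnetic force balancing the electric force, so v_d = E/B.
v_d = 1.51×10⁴/0.318 = 4.75×10⁴ m/s.

v_d ≈ 4.75×10⁴ m/s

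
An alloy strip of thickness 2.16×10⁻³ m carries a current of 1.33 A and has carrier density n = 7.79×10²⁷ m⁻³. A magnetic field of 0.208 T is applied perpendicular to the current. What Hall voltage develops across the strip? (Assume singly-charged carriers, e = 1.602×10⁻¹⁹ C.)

V_H = IB/(n e t).
V_H = (1.33)(0.208)/((7.79×10²⁷)(1.602×10⁻¹⁹)(2.16×10⁻³)) ≈ 1.03×10⁻⁷ V.

V_H ≈ 1.03×10⁻⁷ V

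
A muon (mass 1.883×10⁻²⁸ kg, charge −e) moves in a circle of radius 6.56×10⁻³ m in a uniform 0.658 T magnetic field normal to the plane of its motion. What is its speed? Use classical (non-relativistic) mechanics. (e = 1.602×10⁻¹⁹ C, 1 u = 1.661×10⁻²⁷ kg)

From |q|vB = mv²/r, v = |q|Br/m.
v = (1.602×10⁻¹⁹)(0.658)(6.56×10⁻³)/1.883×10⁻²⁸ ≈ 3.67×10⁶ m/s.

v ≈ 3.67×10⁶ m/s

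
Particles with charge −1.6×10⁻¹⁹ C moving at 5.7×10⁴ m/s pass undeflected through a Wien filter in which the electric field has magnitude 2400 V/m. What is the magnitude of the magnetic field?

B = 0.042 T

Balance of forces in the selector: qE = qvB ⇒ B = E/v.
B = 2400/5.7×10⁴ = 0.042 T.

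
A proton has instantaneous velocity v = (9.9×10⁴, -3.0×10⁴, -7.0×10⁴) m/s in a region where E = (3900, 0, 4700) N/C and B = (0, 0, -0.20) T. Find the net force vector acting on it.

v×B = (6000, 1.98×10⁴, 0) N/C.
E + v×B = (9900, 1.98×10⁴, 4700) N/C.
F = q(E + v×B) = (1.602×10⁻¹⁹ C)·(9900, 1.98×10⁴, 4700) = (1.59×10⁻¹⁵, 3.17×10⁻¹⁵, 7.53×10⁻¹⁶) N.

F ≈ (1.59×10⁻¹⁵, 3.17×10⁻¹⁵, 7.53×10⁻¹⁶) N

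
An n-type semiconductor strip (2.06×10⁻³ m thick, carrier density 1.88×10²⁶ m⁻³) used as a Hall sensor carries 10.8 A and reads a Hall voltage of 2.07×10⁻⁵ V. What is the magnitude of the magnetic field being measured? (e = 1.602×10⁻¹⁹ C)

From V_H = IB/(n e t), B = V_H n e t / I.
B = (2.07×10⁻⁵)(1.88×10²⁶)(1.602×10⁻¹⁹)(2.06×10⁻³)/10.8 ≈ 0.119 T.

B ≈ 0.119 T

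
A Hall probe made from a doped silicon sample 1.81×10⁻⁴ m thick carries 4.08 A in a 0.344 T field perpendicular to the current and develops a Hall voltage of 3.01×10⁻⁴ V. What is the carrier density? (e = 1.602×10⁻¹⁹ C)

From V_H = IB/(n e t), n = IB/(V_H e t).
n = (4.08)(0.344)/((3.01×10⁻⁴)(1.602×10⁻¹⁹)(1.81×10⁻⁴)) ≈ 1.61×10²⁶ m⁻³.

n ≈ 1.61×10²⁶ m⁻³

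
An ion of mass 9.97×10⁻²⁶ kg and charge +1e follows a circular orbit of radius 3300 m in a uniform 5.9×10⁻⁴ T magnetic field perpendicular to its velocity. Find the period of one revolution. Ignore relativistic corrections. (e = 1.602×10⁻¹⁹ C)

T ≈ 6.6×10⁻³ s

The cyclotron period depends only on m, q, B: T = 2πm/(|q|B).
T = 2π(9.97×10⁻²⁶)/((1.602×10⁻¹⁹)(5.9×10⁻⁴)) ≈ 6.6×10⁻³ s.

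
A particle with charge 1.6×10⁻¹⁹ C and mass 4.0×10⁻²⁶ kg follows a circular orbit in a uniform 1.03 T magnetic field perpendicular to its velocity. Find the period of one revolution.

T ≈ 1.53×10⁻⁶ s

The cyclotron period depends only on m, q, B: T = 2πm/(|q|B).
T = 2π(4.0×10⁻²⁶)/((1.6×10⁻¹⁹)(1.03)) ≈ 1.53×10⁻⁶ s.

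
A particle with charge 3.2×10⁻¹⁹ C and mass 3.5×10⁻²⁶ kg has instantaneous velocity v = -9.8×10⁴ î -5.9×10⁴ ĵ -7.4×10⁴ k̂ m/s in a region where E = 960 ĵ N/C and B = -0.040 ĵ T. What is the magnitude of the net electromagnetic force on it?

v×B = (-2960, 0, 3920) N/C.
E + v×B = (-2960, 960, 3920) N/C.
F = q(E + v×B) = (3.2×10⁻¹⁹ C)·(-2960, 960, 3920) = (-9.47×10⁻¹⁶, 3.07×10⁻¹⁶, 1.25×10⁻¹⁵) N.
|F| = 1.60×10⁻¹⁵ N.

|F| ≈ 1.60×10⁻¹⁵ N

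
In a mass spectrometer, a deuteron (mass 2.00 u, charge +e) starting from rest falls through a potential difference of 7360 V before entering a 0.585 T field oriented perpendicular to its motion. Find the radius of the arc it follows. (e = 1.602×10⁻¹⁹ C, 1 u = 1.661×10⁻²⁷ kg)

r ≈ 0.0299 m

Acceleration: |q|V = ½mv² ⇒ v = √(2|q|V/m) = √(2·1.602×10⁻¹⁹·7360/3.322×10⁻²⁷) ≈ 8.425×10⁵ m/s.
In the field: r = mv/(|q|B) = (3.322×10⁻²⁷)(8.425×10⁵)/((1.602×10⁻¹⁹)(0.585)) ≈ 0.0299 m.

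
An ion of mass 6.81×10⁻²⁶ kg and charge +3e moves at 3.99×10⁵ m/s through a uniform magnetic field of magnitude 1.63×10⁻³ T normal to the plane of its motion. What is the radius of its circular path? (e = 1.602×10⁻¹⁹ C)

The magnetic force provides the centripetal force: |q|vB = mv²/r.
r = mv/(|q|B) = (6.81×10⁻²⁶)(3.99×10⁵)/((4.806×10⁻¹⁹)(1.63×10⁻³)) ≈ 34.7 m.

r ≈ 34.7 m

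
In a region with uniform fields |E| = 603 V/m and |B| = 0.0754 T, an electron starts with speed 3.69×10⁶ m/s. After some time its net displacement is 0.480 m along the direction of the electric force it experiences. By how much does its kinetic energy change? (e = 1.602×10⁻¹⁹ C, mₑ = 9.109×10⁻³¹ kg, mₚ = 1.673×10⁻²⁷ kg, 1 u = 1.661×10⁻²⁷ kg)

ΔKE ≈ 4.64×10⁻¹⁷ J

The magnetic force is always ⟂ v and does no work; only the electric force changes KE.
ΔKE = F_E · d = |q|E d = (1.602×10⁻¹⁹)(603)(0.480) ≈ 4.64×10⁻¹⁷ J.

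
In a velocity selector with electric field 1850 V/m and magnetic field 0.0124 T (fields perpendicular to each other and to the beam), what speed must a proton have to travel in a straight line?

v = 1.49×10⁵ m/s

Zero net Lorentz force requires |qE| = |q v×B|, i.e. E = vB.
v = E/B = 1850/0.0124 = 1.49×10⁵ m/s.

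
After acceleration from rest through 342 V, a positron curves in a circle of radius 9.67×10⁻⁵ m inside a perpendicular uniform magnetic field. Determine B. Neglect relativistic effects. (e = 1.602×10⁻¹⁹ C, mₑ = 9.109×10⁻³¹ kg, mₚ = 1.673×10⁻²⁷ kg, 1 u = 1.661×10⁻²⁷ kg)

B ≈ 0.645 T

v = √(2|q|V/m) = √(2·1.602×10⁻¹⁹·342/9.109×10⁻³¹) ≈ 1.097×10⁷ m/s.
B = mv/(|q|r) = (9.109×10⁻³¹)(1.097×10⁷)/((1.602×10⁻¹⁹)(9.67×10⁻⁵)) ≈ 0.645 T.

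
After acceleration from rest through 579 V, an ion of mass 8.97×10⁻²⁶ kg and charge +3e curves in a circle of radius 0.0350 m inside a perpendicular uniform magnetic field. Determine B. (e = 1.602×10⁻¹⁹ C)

B ≈ 0.420 T

v = √(2|q|V/m) = √(2·4.806×10⁻¹⁹·579/8.97×10⁻²⁶) ≈ 7.877×10⁴ m/s.
B = mv/(|q|r) = (8.97×10⁻²⁶)(7.877×10⁴)/((4.806×10⁻¹⁹)(0.0350)) ≈ 0.420 T.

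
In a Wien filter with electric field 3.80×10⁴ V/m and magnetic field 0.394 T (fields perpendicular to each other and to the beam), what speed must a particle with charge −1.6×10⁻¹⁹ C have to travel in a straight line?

Zero net Lorentz force requires |qE| = |q v×B|, i.e. E = vB.
v = E/B = 3.80×10⁴/0.394 = 9.64×10⁴ m/s.

v = 9.64×10⁴ m/s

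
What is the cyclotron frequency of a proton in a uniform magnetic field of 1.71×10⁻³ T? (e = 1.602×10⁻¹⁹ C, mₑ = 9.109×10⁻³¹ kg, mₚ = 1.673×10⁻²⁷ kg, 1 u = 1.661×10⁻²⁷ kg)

f = |q|B/(2πm).
f = (1.602×10⁻¹⁹)(1.71×10⁻³)/(2π·1.673×10⁻²⁷) ≈ 2.61×10⁴ Hz.

f ≈ 2.61×10⁴ Hz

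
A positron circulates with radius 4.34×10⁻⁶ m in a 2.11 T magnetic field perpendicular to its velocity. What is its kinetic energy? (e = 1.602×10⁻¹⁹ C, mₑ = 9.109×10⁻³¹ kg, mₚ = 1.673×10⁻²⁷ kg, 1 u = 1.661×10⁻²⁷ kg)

KE ≈ 1.18×10⁻¹⁸ J

v = |q|Br/m, then KE = ½mv² = (qBr)²/(2m).
v = (1.602×10⁻¹⁹)(2.11)(4.34×10⁻⁶)/9.109×10⁻³¹ ≈ 1.611×10⁶ m/s.
KE = ½(9.109×10⁻³¹)(1.611×10⁶)² ≈ 1.18×10⁻¹⁸ J.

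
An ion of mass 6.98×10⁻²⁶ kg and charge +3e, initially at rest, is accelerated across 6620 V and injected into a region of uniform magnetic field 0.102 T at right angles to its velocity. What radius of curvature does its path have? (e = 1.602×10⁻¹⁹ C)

r ≈ 0.430 m

Acceleration: |q|V = ½mv² ⇒ v = √(2|q|V/m) = √(2·4.806×10⁻¹⁹·6620/6.98×10⁻²⁶) ≈ 3.019×10⁵ m/s.
In the field: r = mv/(|q|B) = (6.98×10⁻²⁶)(3.019×10⁵)/((4.806×10⁻¹⁹)(0.102)) ≈ 0.430 m.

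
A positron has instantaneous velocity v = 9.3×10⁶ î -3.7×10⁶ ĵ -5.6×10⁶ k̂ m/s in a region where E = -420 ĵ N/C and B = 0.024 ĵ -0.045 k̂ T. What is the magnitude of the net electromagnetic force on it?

|F| ≈ 8.99×10⁻¹⁴ N

v×B = (3.01×10⁵, 4.18×10⁵, 2.23×10⁵) N/C.
E + v×B = (3.01×10⁵, 4.18×10⁵, 2.23×10⁵) N/C.
F = q(E + v×B) = (1.602×10⁻¹⁹ C)·(3.01×10⁵, 4.18×10⁵, 2.23×10⁵) = (4.82×10⁻¹⁴, 6.70×10⁻¹⁴, 3.58×10⁻¹⁴) N.
|F| = 8.99×10⁻¹⁴ N.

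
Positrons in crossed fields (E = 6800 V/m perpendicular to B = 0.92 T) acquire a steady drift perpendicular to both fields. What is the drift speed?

The E×B drift speed is v_d = E/B.
v_d = 6800/0.92 = 7400 m/s.

v_d ≈ 7400 m/s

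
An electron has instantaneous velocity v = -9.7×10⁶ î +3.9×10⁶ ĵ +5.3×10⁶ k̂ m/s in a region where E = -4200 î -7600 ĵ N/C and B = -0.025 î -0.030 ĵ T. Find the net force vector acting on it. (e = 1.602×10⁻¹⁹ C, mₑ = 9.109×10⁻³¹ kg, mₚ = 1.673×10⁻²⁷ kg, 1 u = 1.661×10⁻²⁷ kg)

v×B = (1.59×10⁵, -1.32×10⁵, 3.88×10⁵) N/C.
E + v×B = (1.55×10⁵, -1.40×10⁵, 3.88×10⁵) N/C.
F = q(E + v×B) = (−1.602×10⁻¹⁹ C)·(1.55×10⁵, -1.40×10⁵, 3.88×10⁵) = (-2.48×10⁻¹⁴, 2.24×10⁻¹⁴, -6.22×10⁻¹⁴) N.

F ≈ (-2.48×10⁻¹⁴, 2.24×10⁻¹⁴, -6.22×10⁻¹⁴) N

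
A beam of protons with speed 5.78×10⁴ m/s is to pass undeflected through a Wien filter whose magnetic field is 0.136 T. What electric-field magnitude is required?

For straight-line motion qE = qvB, so E = vB.
E = 5.78×10⁴ × 0.136 = 7860 V/m.

E = 7860 V/m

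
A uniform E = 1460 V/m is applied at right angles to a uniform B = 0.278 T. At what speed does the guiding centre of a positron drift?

v_d ≈ 5250 m/s

In crossed fields the guiding centre drifts at v_d = |E×B|/B² = E/B, independent of charge and mass.
v_d = 1460/0.278 = 5250 m/s.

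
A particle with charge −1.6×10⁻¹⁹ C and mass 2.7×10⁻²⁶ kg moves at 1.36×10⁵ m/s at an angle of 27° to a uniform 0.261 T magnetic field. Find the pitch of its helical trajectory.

v∥ = v cosθ = 1.36×10⁵·cos27° ≈ 1.212×10⁵ m/s.
T = 2πm/(|q|B) = 2π(2.7×10⁻²⁶)/((1.6×10⁻¹⁹)(0.261)) ≈ 4.062×10⁻⁶ s.
pitch = v∥ T = (1.212×10⁵)(4.062×10⁻⁶) ≈ 0.492 m.

p ≈ 0.492 m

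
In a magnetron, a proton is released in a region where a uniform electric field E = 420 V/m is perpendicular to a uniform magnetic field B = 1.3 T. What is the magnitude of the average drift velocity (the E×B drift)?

In crossed fields the guiding centre drifts at v_d = |E×B|/B² = E/B, independent of charge and mass.
v_d = 420/1.3 = 320 m/s.

v_d ≈ 320 m/s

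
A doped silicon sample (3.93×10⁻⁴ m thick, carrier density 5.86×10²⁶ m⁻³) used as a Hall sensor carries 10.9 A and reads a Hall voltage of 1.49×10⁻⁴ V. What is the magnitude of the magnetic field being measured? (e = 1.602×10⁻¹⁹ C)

From V_H = IB/(n e t), B = V_H n e t / I.
B = (1.49×10⁻⁴)(5.86×10²⁶)(1.602×10⁻¹⁹)(3.93×10⁻⁴)/10.9 ≈ 0.504 T.

B ≈ 0.504 T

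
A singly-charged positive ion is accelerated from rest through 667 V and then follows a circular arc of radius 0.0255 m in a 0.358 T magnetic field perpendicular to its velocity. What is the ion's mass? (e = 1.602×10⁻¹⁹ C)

m ≈ 1.00×10⁻²⁶ kg

Combine |q|V = ½mv² and r = mv/(|q|B): eliminate v to get m = qB²r²/(2V).
m = (1.602×10⁻¹⁹)(0.358)²(0.0255)²/(2·667) ≈ 1.00×10⁻²⁶ kg.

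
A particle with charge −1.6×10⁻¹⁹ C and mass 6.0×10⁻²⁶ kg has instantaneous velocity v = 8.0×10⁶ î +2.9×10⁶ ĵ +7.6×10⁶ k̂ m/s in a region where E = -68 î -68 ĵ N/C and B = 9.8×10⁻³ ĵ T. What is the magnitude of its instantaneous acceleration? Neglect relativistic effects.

|a| ≈ 2.88×10¹¹ m/s²

v×B = (-7.45×10⁴, 0, 7.84×10⁴) N/C.
E + v×B = (-7.45×10⁴, -68.0, 7.84×10⁴) N/C.
F = q(E + v×B) = (−1.6×10⁻¹⁹ C)·(-7.45×10⁴, -68.0, 7.84×10⁴) = (1.19×10⁻¹⁴, 1.09×10⁻¹⁷, -1.25×10⁻¹⁴) N.
|a| = |F|/m = 1.731×10⁻¹⁴/6.0×10⁻²⁶ ≈ 2.88×10¹¹ m/s².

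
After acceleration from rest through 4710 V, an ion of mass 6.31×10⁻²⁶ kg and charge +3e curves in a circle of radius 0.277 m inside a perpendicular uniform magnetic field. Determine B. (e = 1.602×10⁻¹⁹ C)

v = √(2|q|V/m) = √(2·4.806×10⁻¹⁹·4710/6.31×10⁻²⁶) ≈ 2.679×10⁵ m/s.
B = mv/(|q|r) = (6.31×10⁻²⁶)(2.679×10⁵)/((4.806×10⁻¹⁹)(0.277)) ≈ 0.127 T.

B ≈ 0.127 T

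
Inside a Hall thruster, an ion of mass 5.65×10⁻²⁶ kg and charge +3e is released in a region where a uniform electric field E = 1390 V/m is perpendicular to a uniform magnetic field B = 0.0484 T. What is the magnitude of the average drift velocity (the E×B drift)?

v_d ≈ 2.87×10⁴ m/s

The E×B drift speed is v_d = E/B.
v_d = 1390/0.0484 = 2.87×10⁴ m/s.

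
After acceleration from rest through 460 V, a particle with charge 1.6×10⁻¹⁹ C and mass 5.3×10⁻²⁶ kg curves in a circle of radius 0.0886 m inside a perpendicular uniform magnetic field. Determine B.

B ≈ 0.197 T

v = √(2|q|V/m) = √(2·1.6×10⁻¹⁹·460/5.3×10⁻²⁶) ≈ 5.270×10⁴ m/s.
B = mv/(|q|r) = (5.3×10⁻²⁶)(5.270×10⁴)/((1.6×10⁻¹⁹)(0.0886)) ≈ 0.197 T.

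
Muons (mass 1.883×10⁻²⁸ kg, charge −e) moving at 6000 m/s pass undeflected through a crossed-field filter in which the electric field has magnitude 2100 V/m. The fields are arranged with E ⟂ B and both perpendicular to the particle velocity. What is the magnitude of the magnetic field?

B = 0.35 T

Balance of forces in the selector: qE = qvB ⇒ B = E/v.
B = 2100/6000 = 0.35 T.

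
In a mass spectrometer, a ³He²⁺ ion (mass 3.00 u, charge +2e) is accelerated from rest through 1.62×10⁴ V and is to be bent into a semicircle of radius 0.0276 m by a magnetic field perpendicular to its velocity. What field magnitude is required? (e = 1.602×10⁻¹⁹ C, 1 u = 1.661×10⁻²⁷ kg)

v = √(2|q|V/m) = √(2·3.204×10⁻¹⁹·1.62×10⁴/4.983×10⁻²⁷) ≈ 1.443×10⁶ m/s.
B = mv/(|q|r) = (4.983×10⁻²⁷)(1.443×10⁶)/((3.204×10⁻¹⁹)(0.0276)) ≈ 0.813 T.

B ≈ 0.813 T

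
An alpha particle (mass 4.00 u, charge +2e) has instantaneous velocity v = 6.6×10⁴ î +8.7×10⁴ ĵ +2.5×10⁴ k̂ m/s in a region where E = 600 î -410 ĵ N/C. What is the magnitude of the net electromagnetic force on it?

|F| ≈ 2.33×10⁻¹⁶ N

Only an electric field acts, so F = qE = (3.204×10⁻¹⁹ C)·(600, -410, 0) = (1.92×10⁻¹⁶, -1.31×10⁻¹⁶, 0) N.
|F| = 2.33×10⁻¹⁶ N.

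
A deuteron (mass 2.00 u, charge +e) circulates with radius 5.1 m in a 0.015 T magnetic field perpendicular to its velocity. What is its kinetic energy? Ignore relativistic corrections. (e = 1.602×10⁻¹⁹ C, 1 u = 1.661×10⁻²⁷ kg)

v = |q|Br/m, then KE = ½mv² = (qBr)²/(2m).
v = (1.602×10⁻¹⁹)(0.015)(5.1)/3.322×10⁻²⁷ ≈ 3.689×10⁶ m/s.
KE = ½(3.322×10⁻²⁷)(3.689×10⁶)² ≈ 2.3×10⁻¹⁴ J.

KE ≈ 2.3×10⁻¹⁴ J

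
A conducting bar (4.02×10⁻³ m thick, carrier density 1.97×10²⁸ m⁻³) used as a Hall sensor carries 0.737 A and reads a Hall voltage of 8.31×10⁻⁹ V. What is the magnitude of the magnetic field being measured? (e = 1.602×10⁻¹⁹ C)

B ≈ 0.143 T

From V_H = IB/(n e t), B = V_H n e t / I.
B = (8.31×10⁻⁹)(1.97×10²⁸)(1.602×10⁻¹⁹)(4.02×10⁻³)/0.737 ≈ 0.143 T.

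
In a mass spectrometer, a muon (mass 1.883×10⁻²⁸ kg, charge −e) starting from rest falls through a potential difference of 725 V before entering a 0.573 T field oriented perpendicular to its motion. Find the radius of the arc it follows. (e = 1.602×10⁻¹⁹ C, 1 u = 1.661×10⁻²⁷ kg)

Acceleration: |q|V = ½mv² ⇒ v = √(2|q|V/m) = √(2·1.602×10⁻¹⁹·725/1.883×10⁻²⁸) ≈ 1.111×10⁶ m/s.
In the field: r = mv/(|q|B) = (1.883×10⁻²⁸)(1.111×10⁶)/((1.602×10⁻¹⁹)(0.573)) ≈ 2.28×10⁻³ m.

r ≈ 2.28×10⁻³ m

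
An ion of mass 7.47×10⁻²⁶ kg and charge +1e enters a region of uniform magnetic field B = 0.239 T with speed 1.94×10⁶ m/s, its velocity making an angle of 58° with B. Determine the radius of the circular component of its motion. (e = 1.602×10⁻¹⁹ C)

v⊥ = v sinθ = 1.94×10⁶·sin58° ≈ 1.645×10⁶ m/s.
r = m v⊥/(|q|B) = (7.47×10⁻²⁶)(1.645×10⁶)/((1.602×10⁻¹⁹)(0.239)) ≈ 3.21 m.

r ≈ 3.21 m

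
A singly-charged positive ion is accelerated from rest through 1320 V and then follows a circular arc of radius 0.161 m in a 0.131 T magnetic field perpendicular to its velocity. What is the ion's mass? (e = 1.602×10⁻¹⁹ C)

m ≈ 2.70×10⁻²⁶ kg

Combine |q|V = ½mv² and r = mv/(|q|B): eliminate v to get m = qB²r²/(2V).
m = (1.602×10⁻¹⁹)(0.131)²(0.161)²/(2·1320) ≈ 2.70×10⁻²⁶ kg.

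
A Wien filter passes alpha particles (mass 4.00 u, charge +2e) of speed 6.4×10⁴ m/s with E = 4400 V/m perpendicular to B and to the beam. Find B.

B = 0.069 T

Balance of forces in the selector: qE = qvB ⇒ B = E/v.
B = 4400/6.4×10⁴ = 0.069 T.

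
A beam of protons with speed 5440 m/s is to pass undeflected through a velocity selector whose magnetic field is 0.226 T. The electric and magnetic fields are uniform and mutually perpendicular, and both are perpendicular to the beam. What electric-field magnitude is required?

E = 1230 V/m

For straight-line motion qE = qvB, so E = vB.
E = 5440 × 0.226 = 1230 V/m.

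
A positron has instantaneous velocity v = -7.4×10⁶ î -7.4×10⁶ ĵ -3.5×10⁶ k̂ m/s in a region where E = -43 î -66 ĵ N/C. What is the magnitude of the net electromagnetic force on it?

|F| ≈ 1.26×10⁻¹⁷ N

Only an electric field acts, so F = qE = (1.602×10⁻¹⁹ C)·(-43.0, -66.0, 0) = (-6.89×10⁻¹⁸, -1.06×10⁻¹⁷, 0) N.
|F| = 1.26×10⁻¹⁷ N.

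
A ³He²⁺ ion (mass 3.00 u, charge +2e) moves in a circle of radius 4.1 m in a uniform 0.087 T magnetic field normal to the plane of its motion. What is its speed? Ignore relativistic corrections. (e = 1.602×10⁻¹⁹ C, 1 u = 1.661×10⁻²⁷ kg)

v ≈ 2.3×10⁷ m/s

From |q|vB = mv²/r, v = |q|Br/m.
v = (3.204×10⁻¹⁹)(0.087)(4.1)/4.983×10⁻²⁷ ≈ 2.3×10⁷ m/s.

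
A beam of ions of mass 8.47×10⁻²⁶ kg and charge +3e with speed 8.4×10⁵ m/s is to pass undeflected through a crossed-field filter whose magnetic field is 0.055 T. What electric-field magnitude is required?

E = 4.6×10⁴ V/m

For straight-line motion qE = qvB, so E = vB.
E = 8.4×10⁵ × 0.055 = 4.6×10⁴ V/m.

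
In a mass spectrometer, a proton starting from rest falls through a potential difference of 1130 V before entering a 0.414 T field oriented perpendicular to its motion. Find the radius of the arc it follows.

r ≈ 0.0117 m

Acceleration: |q|V = ½mv² ⇒ v = √(2|q|V/m) = √(2·1.602×10⁻¹⁹·1130/1.673×10⁻²⁷) ≈ 4.652×10⁵ m/s.
In the field: r = mv/(|q|B) = (1.673×10⁻²⁷)(4.652×10⁵)/((1.602×10⁻¹⁹)(0.414)) ≈ 0.0117 m.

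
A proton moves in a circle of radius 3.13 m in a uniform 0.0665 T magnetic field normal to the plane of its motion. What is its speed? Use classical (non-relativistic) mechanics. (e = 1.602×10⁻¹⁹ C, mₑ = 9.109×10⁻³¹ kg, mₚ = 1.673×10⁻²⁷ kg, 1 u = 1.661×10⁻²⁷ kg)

From |q|vB = mv²/r, v = |q|Br/m.
v = (1.602×10⁻¹⁹)(0.0665)(3.13)/1.673×10⁻²⁷ ≈ 1.99×10⁷ m/s.

v ≈ 1.99×10⁷ m/s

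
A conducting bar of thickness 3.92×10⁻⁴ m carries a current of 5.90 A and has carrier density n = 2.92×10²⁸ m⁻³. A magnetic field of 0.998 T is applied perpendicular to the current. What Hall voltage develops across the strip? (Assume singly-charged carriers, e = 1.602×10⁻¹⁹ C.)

V_H = IB/(n e t).
V_H = (5.90)(0.998)/((2.92×10²⁸)(1.602×10⁻¹⁹)(3.92×10⁻⁴)) ≈ 3.21×10⁻⁶ V.

V_H ≈ 3.21×10⁻⁶ V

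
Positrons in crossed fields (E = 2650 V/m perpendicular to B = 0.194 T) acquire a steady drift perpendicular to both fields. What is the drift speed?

v_d ≈ 1.37×10⁴ m/s

The E×B drift speed is v_d = E/B.
v_d = 2650/0.194 = 1.37×10⁴ m/s.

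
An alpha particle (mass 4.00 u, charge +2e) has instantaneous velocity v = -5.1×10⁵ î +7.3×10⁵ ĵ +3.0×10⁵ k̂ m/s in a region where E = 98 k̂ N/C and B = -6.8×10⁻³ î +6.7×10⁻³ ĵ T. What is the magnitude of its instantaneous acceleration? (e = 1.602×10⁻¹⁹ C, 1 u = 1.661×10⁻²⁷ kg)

|a| ≈ 1.59×10¹¹ m/s²

v×B = (-2010, -2040, 1550) N/C.
E + v×B = (-2010, -2040, 1640) N/C.
F = q(E + v×B) = (3.204×10⁻¹⁹ C)·(-2010, -2040, 1640) = (-6.44×10⁻¹⁶, -6.54×10⁻¹⁶, 5.27×10⁻¹⁶) N.
|a| = |F|/m = 1.058×10⁻¹⁵/6.644×10⁻²⁷ ≈ 1.59×10¹¹ m/s².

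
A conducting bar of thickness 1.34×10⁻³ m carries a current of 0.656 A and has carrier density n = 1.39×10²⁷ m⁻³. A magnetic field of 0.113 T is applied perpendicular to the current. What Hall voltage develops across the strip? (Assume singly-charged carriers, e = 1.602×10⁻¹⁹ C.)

V_H ≈ 2.48×10⁻⁷ V

V_H = IB/(n e t).
V_H = (0.656)(0.113)/((1.39×10²⁷)(1.602×10⁻¹⁹)(1.34×10⁻³)) ≈ 2.48×10⁻⁷ V.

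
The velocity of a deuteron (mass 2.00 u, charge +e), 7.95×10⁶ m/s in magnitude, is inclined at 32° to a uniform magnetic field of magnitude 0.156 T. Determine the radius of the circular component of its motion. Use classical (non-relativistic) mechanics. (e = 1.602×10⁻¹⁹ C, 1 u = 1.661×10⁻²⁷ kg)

r ≈ 0.560 m

v⊥ = v sinθ = 7.95×10⁶·sin32° ≈ 4.213×10⁶ m/s.
r = m v⊥/(|q|B) = (3.322×10⁻²⁷)(4.213×10⁶)/((1.602×10⁻¹⁹)(0.156)) ≈ 0.560 m.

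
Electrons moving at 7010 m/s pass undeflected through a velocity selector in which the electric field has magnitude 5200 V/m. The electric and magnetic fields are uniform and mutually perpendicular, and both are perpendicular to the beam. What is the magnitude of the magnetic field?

Balance of forces in the selector: qE = qvB ⇒ B = E/v.
B = 5200/7010 = 0.742 T.

B = 0.742 T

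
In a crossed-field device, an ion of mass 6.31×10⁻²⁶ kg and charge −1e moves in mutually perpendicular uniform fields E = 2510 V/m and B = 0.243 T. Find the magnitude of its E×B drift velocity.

v_d ≈ 1.03×10⁴ m/s

The E×B drift speed is v_d = E/B.
v_d = 2510/0.243 = 1.03×10⁴ m/s.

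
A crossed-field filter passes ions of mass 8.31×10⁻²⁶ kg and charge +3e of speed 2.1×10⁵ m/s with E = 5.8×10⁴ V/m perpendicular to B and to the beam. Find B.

Balance of forces in the selector: qE = qvB ⇒ B = E/v.
B = 5.8×10⁴/2.1×10⁵ = 0.28 T.

B = 0.28 T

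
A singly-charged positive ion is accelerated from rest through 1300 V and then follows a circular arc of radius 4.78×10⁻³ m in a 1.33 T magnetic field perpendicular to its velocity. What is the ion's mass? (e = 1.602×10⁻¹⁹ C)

Combine |q|V = ½mv² and r = mv/(|q|B): eliminate v to get m = qB²r²/(2V).
m = (1.602×10⁻¹⁹)(1.33)²(4.78×10⁻³)²/(2·1300) ≈ 2.49×10⁻²⁷ kg.

m ≈ 2.49×10⁻²⁷ kg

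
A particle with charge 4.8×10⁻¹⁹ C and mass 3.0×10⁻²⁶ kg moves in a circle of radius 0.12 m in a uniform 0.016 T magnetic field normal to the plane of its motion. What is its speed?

From |q|vB = mv²/r, v = |q|Br/m.
v = (4.8×10⁻¹⁹)(0.016)(0.12)/3.0×10⁻²⁶ ≈ 3.1×10⁴ m/s.

v ≈ 3.1×10⁴ m/s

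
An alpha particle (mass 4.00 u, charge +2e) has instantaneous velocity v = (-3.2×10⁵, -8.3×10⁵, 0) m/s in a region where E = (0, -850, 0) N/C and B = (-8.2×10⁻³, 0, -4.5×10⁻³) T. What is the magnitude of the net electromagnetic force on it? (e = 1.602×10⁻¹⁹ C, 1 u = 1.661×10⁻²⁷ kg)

|F| ≈ 2.59×10⁻¹⁵ N

v×B = (3730, -1440, -6810) N/C.
E + v×B = (3730, -2290, -6810) N/C.
F = q(E + v×B) = (3.204×10⁻¹⁹ C)·(3730, -2290, -6810) = (1.20×10⁻¹⁵, -7.34×10⁻¹⁶, -2.18×10⁻¹⁵) N.
|F| = 2.59×10⁻¹⁵ N.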